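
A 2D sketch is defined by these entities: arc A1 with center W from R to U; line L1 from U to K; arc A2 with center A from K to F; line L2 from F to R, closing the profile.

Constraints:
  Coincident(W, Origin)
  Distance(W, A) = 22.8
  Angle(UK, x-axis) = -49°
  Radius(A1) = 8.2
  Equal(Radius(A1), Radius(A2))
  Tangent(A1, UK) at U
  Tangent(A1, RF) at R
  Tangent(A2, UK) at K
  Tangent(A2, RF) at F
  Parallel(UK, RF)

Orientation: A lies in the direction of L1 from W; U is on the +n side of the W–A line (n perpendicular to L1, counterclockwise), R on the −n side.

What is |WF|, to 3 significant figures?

24.2

Tangency of A1 to both parallel lines with radius 8.2 puts U and R at W ± 8.2·n: U = (6.19, 5.38), R = (-6.19, -5.38). Equal radii place K and F the same way about A: K = A + 8.2·n = (21.1, -11.8), F = A − 8.2·n = (8.77, -22.6). Then |WF| = |F − W| = 24.2.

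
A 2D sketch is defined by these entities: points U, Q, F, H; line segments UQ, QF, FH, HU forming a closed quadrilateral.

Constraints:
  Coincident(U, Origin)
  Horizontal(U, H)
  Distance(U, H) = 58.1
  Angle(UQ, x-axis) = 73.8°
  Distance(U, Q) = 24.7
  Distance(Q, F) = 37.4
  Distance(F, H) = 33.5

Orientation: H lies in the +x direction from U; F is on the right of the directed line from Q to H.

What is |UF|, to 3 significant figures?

27.1

U is at the origin; U and H share the same y with |UH| = 58.1 and H in +x, so H = (58.1, 0). UQ runs at 73.8° with |UQ| = 24.7, so Q = (6.89, 23.7). F is determined by |QF| = 37.4 and |FH| = 33.5 together: it lies at the intersection of circle(Q, 37.4) and circle(H, 33.5). With |QH| = 56.4, the foot of the radical line on QH is 30.7 from Q and the perpendicular offset is √(37.4² − 30.7²) = 21.4. Taking the right-of-QH solution: F = (25.7, -8.59).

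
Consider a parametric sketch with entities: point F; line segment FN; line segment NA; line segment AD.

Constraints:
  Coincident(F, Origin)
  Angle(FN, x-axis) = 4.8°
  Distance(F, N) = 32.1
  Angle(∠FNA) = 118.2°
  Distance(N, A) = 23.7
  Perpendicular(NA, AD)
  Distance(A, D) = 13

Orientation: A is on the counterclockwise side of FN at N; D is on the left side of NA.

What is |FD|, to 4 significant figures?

41.77

F is at the origin; FN runs at 4.8° with length 32.1, so N = 32.1·(cos 4.8°, sin 4.8°) = (31.99, 2.686). ∠FNA = 118.2°, so NA runs at 4.8° + (180° − 118.2°) = 66.60° from the x-axis; with |NA| = 23.7, A = N + 23.7·(cos 66.60°, sin 66.60°) = (41.40, 24.44). The perpendicularity gives AD at right angles to NA; with |AD| = 13.0 on the left of NA, D = A + 13.0·(-0.9178, 0.3971) = (29.47, 29.60). Then |FD| = |D − F| = 41.77.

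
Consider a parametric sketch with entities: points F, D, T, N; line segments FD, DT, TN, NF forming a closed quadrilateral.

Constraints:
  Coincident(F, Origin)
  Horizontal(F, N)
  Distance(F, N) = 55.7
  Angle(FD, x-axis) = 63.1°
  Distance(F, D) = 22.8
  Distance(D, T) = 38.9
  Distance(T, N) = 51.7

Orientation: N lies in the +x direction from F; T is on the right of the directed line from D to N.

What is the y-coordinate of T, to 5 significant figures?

-18.458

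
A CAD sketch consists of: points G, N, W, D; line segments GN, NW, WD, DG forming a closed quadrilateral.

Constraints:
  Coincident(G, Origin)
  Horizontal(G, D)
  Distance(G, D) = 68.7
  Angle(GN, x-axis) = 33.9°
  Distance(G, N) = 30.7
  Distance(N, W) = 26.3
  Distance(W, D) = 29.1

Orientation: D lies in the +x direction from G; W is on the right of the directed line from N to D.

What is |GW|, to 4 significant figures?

40.29

Checks: |NW| = 26.30 ✓; |WD| = 29.10 ✓.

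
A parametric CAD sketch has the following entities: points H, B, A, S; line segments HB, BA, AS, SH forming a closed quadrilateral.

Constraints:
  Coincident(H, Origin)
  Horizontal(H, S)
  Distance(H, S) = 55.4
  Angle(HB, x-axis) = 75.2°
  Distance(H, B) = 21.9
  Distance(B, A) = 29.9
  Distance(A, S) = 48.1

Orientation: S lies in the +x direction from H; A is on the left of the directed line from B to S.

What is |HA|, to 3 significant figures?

49.3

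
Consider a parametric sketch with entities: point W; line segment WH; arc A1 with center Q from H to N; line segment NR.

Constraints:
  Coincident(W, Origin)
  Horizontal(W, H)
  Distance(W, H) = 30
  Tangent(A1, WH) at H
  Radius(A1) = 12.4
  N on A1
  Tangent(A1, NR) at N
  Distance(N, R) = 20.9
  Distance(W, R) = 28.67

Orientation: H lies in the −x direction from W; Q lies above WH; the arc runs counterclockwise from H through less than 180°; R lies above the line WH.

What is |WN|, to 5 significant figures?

20.063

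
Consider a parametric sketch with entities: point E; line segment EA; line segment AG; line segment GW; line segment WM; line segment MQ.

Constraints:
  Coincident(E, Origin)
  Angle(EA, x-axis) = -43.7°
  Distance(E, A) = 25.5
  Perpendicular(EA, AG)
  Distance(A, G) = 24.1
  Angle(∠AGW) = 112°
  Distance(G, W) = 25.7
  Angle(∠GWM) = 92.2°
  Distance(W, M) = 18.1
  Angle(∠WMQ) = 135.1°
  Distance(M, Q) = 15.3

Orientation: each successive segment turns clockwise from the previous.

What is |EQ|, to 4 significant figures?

2.926

E is at the origin; EA runs at -43.7° with length 25.5, so A = (18.44, -17.62). EA is perpendicular to AG, so AG runs at -133.7°; with |AG| = 24.1, G = (1.785, -35.04). ∠AGW = 112.0° gives GW at 158.3° from the x-axis; with |GW| = 25.7, W = (-22.09, -25.54). ∠GWM = 92.2° gives WM at 70.50° from the x-axis; with |WM| = 18.1, M = (-16.05, -8.477). ∠WMQ = 135.1° gives MQ at 25.60° from the x-axis; with |MQ| = 15.3, Q = (-2.253, -1.866). Then |EQ| = |Q − E| = 2.926.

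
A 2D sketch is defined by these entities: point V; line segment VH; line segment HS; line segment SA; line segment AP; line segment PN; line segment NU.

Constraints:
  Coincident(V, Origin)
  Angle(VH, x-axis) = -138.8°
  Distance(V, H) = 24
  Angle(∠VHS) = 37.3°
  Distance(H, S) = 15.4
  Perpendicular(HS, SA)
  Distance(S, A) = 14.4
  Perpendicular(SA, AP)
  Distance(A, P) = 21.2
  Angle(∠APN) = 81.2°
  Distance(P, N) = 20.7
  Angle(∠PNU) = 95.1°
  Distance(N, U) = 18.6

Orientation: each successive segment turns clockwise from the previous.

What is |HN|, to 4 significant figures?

6.604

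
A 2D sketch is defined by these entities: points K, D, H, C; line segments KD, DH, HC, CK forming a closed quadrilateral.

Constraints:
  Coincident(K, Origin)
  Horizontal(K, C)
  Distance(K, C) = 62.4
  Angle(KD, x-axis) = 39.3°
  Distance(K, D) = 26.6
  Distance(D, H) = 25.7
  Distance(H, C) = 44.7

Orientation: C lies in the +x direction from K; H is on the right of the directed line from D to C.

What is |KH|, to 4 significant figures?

20.54

K is at the origin; KC is horizontal with |KC| = 62.4 and C in +x, so C = (62.4, 0). KD runs at 39.3° with |KD| = 26.6, so D = (20.58, 16.85). H is determined by |DH| = 25.7 and |HC| = 44.7 together: it lies at the intersection of circle(D, 25.7) and circle(C, 44.7). With |DC| = 45.08, the foot of the radical line on DC is 7.706 from D and the perpendicular offset is √(25.7² − 7.706²) = 24.52. Taking the right-of-DC solution: H = (18.57, -8.773).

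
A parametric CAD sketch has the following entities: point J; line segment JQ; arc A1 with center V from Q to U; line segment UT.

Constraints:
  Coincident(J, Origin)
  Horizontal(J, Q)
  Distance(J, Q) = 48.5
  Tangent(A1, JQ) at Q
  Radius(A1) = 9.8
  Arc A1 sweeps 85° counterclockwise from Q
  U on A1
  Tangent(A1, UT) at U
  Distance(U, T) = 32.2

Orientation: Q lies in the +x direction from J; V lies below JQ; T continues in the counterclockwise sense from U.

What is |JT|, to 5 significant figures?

54.534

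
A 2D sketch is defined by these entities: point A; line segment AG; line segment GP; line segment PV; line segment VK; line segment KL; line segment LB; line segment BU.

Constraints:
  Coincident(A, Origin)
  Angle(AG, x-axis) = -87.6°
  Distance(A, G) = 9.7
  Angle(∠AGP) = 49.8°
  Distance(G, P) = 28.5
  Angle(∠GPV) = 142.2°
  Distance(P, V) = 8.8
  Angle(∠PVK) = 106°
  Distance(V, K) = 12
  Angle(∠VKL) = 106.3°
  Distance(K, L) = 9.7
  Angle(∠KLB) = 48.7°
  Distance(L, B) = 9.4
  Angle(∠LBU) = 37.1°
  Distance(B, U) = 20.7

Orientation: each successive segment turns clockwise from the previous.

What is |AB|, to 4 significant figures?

22.00

A is at the origin; AG runs at -87.6° with length 9.7, so G = (0.4062, -9.691). ∠AGP = 49.8° gives GP at 142.2° from the x-axis; with |GP| = 28.5, P = (-22.11, 7.776). ∠GPV = 142.2° gives PV at 104.4° from the x-axis; with |PV| = 8.8, V = (-24.30, 16.30). ∠PVK = 106.0° gives VK at 30.40° from the x-axis; with |VK| = 12.0, K = (-13.95, 22.37). ∠VKL = 106.3° gives KL at -43.30° from the x-axis; with |KL| = 9.7, L = (-6.892, 15.72). ∠KLB = 48.7° gives LB at -174.6° from the x-axis; with |LB| = 9.4, B = (-16.25, 14.84). Then |AB| = |B − A| = 22.00.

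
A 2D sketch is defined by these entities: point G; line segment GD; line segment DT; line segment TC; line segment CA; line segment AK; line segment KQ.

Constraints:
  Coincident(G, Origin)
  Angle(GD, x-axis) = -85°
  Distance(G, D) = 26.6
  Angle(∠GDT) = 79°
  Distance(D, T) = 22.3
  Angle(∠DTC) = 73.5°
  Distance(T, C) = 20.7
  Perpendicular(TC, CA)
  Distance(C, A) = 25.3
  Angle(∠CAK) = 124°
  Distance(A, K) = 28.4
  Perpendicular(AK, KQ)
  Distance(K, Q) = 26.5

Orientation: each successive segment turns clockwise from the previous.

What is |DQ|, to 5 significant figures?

24.095

∠CAK = 124.0° gives AK at -78.500° from the x-axis; with |AK| = 28.4, K = (17.098, -42.555). AK is perpendicular to KQ, so KQ runs at -168.50°; with |KQ| = 26.5, Q = (-8.8698, -47.838). Then |DQ| = |Q − D| = 24.095.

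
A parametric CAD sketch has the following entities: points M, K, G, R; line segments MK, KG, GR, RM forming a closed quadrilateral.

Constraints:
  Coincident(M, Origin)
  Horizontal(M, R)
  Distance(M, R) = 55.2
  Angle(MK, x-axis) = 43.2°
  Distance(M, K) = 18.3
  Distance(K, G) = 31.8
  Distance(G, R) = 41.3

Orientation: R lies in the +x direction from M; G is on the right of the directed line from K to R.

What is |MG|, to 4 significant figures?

26.39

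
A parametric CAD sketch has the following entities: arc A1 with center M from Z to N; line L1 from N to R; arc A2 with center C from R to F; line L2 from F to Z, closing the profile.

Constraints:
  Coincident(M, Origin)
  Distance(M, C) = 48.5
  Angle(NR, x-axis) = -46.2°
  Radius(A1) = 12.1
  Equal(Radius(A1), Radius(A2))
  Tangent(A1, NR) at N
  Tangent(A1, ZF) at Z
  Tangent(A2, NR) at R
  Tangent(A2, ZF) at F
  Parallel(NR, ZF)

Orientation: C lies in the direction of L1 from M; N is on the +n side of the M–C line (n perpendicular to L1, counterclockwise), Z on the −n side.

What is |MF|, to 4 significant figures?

49.99

The slot axis is L1's direction at -46.2°, so u = (cos -46.2°, sin -46.2°) = (0.6921, -0.7218) and n = (−sin -46.2°, cos -46.2°) = (0.7218, 0.6921). M is at the origin and C lies 48.5 along u from M, so C = 48.5·u = (33.57, -35.01). Tangency of A1 to both parallel lines with radius 12.1 puts N and Z at M ± 12.1·n: N = (8.733, 8.375), Z = (-8.733, -8.375). Equal radii place R and F the same way about C: R = C + 12.1·n = (42.30, -26.63), F = C − 12.1·n = (24.84, -43.38). Then |MF| = |F − M| = 49.99.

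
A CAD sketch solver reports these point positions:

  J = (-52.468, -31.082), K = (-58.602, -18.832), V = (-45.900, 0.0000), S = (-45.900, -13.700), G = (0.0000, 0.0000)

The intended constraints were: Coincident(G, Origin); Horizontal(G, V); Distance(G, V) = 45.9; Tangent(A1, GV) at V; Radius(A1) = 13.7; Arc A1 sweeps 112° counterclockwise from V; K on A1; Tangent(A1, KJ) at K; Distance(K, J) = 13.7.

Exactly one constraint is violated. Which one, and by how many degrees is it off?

Tangent(A1, KJ) at K — off by 4.60°.

G = (0.00, 0.00) ✓; G.y = 0.00, V.y = 0.00 ✓; |GV| = 45.90 ✓; ∠(SV, VG) = 90.00° ✓; |SV| = 13.70 ✓; bearing(S→K) − bearing(S→V) = 112.0° ✓; |SK| = 13.70 ✓; ∠(SK, KJ) = 85.40° ✗; |KJ| = 13.70 ✓.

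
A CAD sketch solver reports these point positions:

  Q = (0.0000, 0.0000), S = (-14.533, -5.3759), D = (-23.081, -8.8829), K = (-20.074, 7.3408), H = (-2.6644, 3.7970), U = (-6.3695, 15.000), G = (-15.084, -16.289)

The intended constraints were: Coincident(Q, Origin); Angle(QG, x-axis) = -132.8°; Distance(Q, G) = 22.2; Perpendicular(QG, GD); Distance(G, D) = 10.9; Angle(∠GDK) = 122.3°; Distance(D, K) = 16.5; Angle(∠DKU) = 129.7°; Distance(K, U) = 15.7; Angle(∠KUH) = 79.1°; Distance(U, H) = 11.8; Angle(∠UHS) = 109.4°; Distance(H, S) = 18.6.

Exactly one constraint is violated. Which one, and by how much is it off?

Distance(H, S) = 18.6 — off by 3.60.

Q = (0.00, 0.00) ✓; QG at -132.8° ✓; |QG| = 22.20 ✓; ∠(QG, GD) = 90.00° ✓; |GD| = 10.90 ✓; ∠GDK = 122.3° ✓; |DK| = 16.50 ✓; ∠DKU = 129.7° ✓; |KU| = 15.70 ✓; ∠KUH = 79.10° ✓; |UH| = 11.80 ✓; ∠UHS = 109.4° ✓; |HS| = 15.00 ✗.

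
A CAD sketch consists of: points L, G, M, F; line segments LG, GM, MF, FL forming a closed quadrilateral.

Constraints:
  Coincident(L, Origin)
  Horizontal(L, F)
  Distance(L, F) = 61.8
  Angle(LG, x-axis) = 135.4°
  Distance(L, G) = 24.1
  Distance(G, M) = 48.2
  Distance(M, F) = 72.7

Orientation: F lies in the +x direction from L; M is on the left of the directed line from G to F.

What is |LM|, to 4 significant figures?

55.84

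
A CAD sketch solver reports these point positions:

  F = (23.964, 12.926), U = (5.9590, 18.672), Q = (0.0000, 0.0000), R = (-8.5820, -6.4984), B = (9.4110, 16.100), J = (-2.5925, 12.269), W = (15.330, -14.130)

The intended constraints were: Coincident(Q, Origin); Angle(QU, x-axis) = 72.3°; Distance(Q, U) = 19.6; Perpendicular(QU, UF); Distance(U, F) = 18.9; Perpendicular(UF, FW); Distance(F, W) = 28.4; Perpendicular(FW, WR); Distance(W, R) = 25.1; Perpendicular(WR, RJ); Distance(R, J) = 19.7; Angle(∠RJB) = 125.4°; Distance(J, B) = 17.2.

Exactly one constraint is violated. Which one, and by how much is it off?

Distance(J, B) = 17.2 — off by 4.60.

Q = (0.00, 0.00) ✓; QU at 72.30° ✓; |QU| = 19.60 ✓; ∠(QU, UF) = 90.00° ✓; |UF| = 18.90 ✓; ∠(UF, FW) = 90.00° ✓; |FW| = 28.40 ✓; ∠(FW, WR) = 90.00° ✓; |WR| = 25.10 ✓; ∠(WR, RJ) = 90.00° ✓; |RJ| = 19.70 ✓; ∠RJB = 125.4° ✓; |JB| = 12.60 ✗.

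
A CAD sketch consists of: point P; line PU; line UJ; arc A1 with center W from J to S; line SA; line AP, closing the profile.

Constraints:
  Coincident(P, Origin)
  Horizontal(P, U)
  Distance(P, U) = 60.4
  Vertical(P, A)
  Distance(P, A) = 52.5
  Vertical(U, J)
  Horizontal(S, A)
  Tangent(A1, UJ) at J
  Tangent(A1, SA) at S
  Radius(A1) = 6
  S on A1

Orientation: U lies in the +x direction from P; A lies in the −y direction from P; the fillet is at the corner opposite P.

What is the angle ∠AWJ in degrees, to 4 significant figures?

173.7°

P is at the origin; P and U share the same y with |PU| = 60.4 and U on the +x side, so U = (60.40, 0.000). PA is vertical with |PA| = 52.5 and A on the −y side, so A = (0.000, -52.50). The virtual corner opposite P is at (60.40, -52.50). A1 meets UJ tangentially, so WJ is at right angles to UJ and A1 meets SA tangentially, so WS is at right angles to SA, with radius 6.0, so the center W sits 6.0 in from both sides at W = (54.40, -46.50). That places the tangent points at J = (60.40, -46.50) on UJ and S = (54.40, -52.50) on SA. Then cos ∠AWJ = WA·WJ / (|WA||WJ|), giving 173.7°.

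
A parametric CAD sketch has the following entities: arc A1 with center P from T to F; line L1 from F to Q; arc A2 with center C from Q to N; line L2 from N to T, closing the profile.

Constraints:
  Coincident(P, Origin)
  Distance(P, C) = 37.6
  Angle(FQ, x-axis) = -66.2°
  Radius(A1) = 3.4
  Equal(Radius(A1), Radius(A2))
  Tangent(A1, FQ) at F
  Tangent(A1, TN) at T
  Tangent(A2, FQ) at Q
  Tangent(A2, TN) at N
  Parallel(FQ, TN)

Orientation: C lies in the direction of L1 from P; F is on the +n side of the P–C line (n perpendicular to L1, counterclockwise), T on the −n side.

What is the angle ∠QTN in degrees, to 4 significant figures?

10.25°

The slot axis is L1's direction at -66.2°, so u = (cos -66.2°, sin -66.2°) = (0.4035, -0.9150) and n = (−sin -66.2°, cos -66.2°) = (0.9150, 0.4035). P is at the origin and C lies 37.6 along u from P, so C = 37.6·u = (15.17, -34.40). Tangency of A1 to both parallel lines with radius 3.4 puts F and T at P ± 3.4·n: F = (3.111, 1.372), T = (-3.111, -1.372). Equal radii place Q and N the same way about C: Q = C + 3.4·n = (18.28, -33.03), N = C − 3.4·n = (12.06, -35.77). Then cos ∠QTN = TQ·TN / (|TQ||TN|), giving 10.25°.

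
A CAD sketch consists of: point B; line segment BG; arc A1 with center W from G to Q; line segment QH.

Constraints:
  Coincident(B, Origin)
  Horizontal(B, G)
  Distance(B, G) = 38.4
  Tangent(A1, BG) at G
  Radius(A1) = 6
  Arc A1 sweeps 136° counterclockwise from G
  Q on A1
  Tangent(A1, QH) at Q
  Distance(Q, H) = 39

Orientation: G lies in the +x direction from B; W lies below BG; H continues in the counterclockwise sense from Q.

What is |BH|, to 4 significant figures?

72.66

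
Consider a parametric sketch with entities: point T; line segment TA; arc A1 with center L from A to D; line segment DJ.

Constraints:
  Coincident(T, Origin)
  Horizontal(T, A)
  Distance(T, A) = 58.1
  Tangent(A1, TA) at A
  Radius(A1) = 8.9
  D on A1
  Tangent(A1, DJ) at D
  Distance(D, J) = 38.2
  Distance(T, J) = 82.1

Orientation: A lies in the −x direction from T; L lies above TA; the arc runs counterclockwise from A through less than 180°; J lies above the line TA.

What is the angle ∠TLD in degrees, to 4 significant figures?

35.38°

T is at the origin; TA is horizontal with |TA| = 58.1 and A on the −x side, so A = (-58.10, 0.000). A1 meets TA tangentially, so LA is at right angles to TA, so L = A + (0, 8.9) = (-58.10, 8.900). Since LD ⟂ DJ (tangency), |LJ| = √(8.9² + 38.2²) = 39.22 regardless of where D sits on A1. So J lies on both circle(T, 82.1) and circle(L, 39.22); the above-TA intersection is J = (-67.29, 47.03). D is the foot of the tangent from J: D = (-50.15, 12.90).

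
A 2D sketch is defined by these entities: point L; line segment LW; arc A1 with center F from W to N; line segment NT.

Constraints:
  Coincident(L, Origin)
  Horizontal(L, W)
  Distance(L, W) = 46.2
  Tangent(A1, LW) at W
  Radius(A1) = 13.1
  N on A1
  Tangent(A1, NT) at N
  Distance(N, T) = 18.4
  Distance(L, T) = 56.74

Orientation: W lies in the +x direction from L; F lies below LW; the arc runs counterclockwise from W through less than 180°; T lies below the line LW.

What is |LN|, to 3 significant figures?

40.1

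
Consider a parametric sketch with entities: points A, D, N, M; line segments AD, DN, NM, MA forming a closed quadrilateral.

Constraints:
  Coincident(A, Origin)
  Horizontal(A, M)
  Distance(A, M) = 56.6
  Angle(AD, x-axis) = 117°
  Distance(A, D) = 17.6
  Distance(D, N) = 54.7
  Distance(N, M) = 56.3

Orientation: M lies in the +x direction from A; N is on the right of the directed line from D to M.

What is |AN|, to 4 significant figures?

37.20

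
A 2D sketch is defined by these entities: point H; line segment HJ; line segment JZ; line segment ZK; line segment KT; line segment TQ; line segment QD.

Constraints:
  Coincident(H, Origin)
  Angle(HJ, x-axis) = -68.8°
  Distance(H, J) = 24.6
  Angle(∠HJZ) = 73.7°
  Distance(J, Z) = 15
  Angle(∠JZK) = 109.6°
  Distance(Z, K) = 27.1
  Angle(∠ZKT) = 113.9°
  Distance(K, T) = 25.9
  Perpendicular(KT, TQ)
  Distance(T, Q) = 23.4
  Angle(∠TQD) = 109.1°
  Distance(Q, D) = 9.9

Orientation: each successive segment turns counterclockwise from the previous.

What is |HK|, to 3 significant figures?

17.3

H is at the origin; HJ runs at -68.8° with length 24.6, so J = (8.90, -22.9). ∠HJZ = 73.7° gives JZ at 37.5° from the x-axis; with |JZ| = 15.0, Z = (20.8, -13.8). ∠JZK = 109.6° gives ZK at 108° from the x-axis; with |ZK| = 27.1, K = (12.5, 12.0). Then |HK| = |K − H| = 17.3.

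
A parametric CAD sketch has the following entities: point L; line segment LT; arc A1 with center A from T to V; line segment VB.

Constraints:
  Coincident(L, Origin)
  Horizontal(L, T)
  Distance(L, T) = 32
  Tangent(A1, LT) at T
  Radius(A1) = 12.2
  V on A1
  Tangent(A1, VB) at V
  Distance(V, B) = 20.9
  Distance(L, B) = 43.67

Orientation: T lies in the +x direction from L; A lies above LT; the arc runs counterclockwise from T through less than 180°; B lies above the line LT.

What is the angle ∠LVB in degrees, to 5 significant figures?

71.395°

L is at the origin; LT is horizontal with |LT| = 32.0 and T on the +x side, so T = (32.000, 0.0000). Since A1 is tangent to LT there, AT ⟂ LT, so A = T + (0, 12.2) = (32.000, 12.200). Since AV ⟂ VB (tangency), |AB| = √(12.2² + 20.9²) = 24.200 regardless of where V sits on A1. So B lies on both circle(L, 43.67) and circle(A, 24.200); the above-LT intersection is B = (25.441, 35.494). V is the foot of the tangent from B: V = (40.475, 20.976).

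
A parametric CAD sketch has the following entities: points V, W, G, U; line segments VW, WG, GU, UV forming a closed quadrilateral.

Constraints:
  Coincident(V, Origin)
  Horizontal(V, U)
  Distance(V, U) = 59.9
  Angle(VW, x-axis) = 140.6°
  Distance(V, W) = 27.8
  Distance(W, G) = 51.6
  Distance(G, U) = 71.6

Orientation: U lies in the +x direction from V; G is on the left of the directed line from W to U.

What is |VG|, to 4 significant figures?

56.80

Checks: |WG| = 51.60 ✓; |GU| = 71.60 ✓.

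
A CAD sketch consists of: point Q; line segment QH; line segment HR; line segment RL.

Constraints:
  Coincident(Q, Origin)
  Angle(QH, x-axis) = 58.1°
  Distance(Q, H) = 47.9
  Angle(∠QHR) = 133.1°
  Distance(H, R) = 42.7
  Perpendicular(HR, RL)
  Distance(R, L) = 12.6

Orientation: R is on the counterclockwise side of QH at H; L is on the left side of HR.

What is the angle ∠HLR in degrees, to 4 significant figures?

73.56°

∠QHR = 133.1°, so HR runs at 58.1° + (180° − 133.1°) = 105.0° from the x-axis; with |HR| = 42.7, R = H + 42.7·(cos 105.0°, sin 105.0°) = (14.26, 81.91). The perpendicularity gives RL at right angles to HR; with |RL| = 12.6 on the left of HR, L = R + 12.6·(-0.9659, -0.2588) = (2.090, 78.65). Then cos ∠HLR = LH·LR / (|LH||LR|), giving 73.56°.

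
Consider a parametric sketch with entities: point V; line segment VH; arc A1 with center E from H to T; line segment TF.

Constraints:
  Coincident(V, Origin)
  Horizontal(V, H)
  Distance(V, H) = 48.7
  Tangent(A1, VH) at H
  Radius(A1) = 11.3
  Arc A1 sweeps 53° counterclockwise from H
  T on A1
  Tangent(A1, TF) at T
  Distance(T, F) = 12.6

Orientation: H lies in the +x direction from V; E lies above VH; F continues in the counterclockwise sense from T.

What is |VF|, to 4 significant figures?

66.91

V is at the origin; VH is horizontal with |VH| = 48.7 and H on the +x side, so H = (48.70, 0.000). A1 meets VH tangentially, so EH is at right angles to VH, so E = H + (0, 11.3) = (48.70, 11.30). On A1, H sits at bearing -90° from E; a 53° counterclockwise sweep puts T at bearing -37°, so T = E + 11.3·(cos -37°, sin -37°) = (57.72, 4.499). The tangent condition forces ET to be normal to TF, so TF runs along (−sin -37°, cos -37°); with |TF| = 12.6, F = (65.31, 14.56). Then |VF| = |F − V| = 66.91.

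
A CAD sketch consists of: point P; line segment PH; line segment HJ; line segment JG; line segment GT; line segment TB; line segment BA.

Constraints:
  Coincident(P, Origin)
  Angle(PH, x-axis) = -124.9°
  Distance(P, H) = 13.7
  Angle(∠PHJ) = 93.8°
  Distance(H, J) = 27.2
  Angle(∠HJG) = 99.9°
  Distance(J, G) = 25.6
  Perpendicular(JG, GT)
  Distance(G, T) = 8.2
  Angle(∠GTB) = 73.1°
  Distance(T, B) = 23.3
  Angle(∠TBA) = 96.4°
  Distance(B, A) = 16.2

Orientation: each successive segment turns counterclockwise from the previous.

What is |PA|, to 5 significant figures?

44.605

P is at the origin; PH runs at -124.9° with length 13.7, so H = (-7.8384, -11.236). ∠PHJ = 93.8° gives HJ at -38.700° from the x-axis; with |HJ| = 27.2, J = (13.389, -28.243). ∠HJG = 99.9° gives JG at 41.400° from the x-axis; with |JG| = 25.6, G = (32.592, -11.313). JG is perpendicular to GT, so GT runs at 131.40°; with |GT| = 8.2, T = (27.169, -5.1622). ∠GTB = 73.1° gives TB at -121.70° from the x-axis; with |TB| = 23.3, B = (14.926, -24.986). ∠TBA = 96.4° gives BA at -38.100° from the x-axis; with |BA| = 16.2, A = (27.674, -34.982). Then |PA| = |A − P| = 44.605.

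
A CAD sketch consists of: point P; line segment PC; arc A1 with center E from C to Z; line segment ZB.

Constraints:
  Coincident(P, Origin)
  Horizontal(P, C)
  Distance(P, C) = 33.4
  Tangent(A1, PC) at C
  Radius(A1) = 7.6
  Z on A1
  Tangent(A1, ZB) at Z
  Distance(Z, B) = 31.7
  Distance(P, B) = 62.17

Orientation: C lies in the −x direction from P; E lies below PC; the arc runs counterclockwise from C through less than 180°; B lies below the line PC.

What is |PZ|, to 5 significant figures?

40.816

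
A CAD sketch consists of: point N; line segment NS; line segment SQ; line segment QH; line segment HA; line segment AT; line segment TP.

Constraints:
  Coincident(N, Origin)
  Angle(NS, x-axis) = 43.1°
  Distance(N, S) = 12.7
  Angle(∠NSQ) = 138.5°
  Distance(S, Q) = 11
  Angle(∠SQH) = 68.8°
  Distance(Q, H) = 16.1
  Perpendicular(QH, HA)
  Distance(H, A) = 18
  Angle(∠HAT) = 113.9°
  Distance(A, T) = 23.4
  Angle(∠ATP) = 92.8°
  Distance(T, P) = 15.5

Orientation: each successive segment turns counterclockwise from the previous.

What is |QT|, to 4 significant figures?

27.99

N is at the origin; NS runs at 43.1° with length 12.7, so S = (9.273, 8.678). ∠NSQ = 138.5° gives SQ at 84.60° from the x-axis; with |SQ| = 11.0, Q = (10.31, 19.63). ∠SQH = 68.8° gives QH at -164.2° from the x-axis; with |QH| = 16.1, H = (-5.183, 15.25). QH is perpendicular to HA, so HA runs at -74.20°; with |HA| = 18.0, A = (-0.2824, -2.075). ∠HAT = 113.9° gives AT at -8.100° from the x-axis; with |AT| = 23.4, T = (22.88, -5.372). Then |QT| = |T − Q| = 27.99.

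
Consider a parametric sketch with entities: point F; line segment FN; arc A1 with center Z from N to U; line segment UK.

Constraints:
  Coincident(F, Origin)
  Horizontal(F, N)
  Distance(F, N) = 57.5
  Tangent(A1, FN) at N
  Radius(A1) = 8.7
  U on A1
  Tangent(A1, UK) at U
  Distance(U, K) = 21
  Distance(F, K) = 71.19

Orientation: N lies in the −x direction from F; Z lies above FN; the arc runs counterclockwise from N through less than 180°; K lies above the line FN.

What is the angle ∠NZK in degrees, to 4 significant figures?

162.4°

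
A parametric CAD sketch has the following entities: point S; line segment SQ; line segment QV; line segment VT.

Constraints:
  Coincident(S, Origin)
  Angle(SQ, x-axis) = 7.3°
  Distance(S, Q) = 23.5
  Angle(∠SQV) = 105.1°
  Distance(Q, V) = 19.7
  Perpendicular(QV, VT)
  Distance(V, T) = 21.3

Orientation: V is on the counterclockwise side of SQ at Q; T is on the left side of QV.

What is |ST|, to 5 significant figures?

25.859

∠SQV = 105.1°, so QV runs at 7.3° + (180° − 105.1°) = 82.200° from the x-axis; with |QV| = 19.7, V = Q + 19.7·(cos 82.200°, sin 82.200°) = (25.983, 22.504). QV ⟂ VT; with |VT| = 21.3 on the left of QV, T = V + 21.3·(-0.99075, 0.13572) = (4.8802, 25.394). Then |ST| = |T − S| = 25.859.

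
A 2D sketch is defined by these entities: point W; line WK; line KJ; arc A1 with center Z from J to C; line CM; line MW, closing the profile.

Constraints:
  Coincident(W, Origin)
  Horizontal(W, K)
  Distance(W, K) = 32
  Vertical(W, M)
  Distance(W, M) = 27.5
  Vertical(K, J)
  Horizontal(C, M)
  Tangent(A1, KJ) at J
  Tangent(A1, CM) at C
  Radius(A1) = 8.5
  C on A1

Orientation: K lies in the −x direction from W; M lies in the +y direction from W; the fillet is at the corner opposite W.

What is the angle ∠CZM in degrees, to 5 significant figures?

70.115°

W is at the origin; WK is horizontal with |WK| = 32.0 and K on the −x side, so K = (-32.000, 0.0000). WM is vertical with |WM| = 27.5 and M on the +y side, so M = (0.0000, 27.500). The virtual corner opposite W is at (-32.000, 27.500). A1 meets KJ tangentially, so ZJ is at right angles to KJ and since A1 is tangent to CM there, ZC ⟂ CM, with radius 8.5, so the center Z sits 8.5 in from both sides at Z = (-23.500, 19.000). That places the tangent points at J = (-32.000, 19.000) on KJ and C = (-23.500, 27.500) on CM. Then cos ∠CZM = ZC·ZM / (|ZC||ZM|), giving 70.115°.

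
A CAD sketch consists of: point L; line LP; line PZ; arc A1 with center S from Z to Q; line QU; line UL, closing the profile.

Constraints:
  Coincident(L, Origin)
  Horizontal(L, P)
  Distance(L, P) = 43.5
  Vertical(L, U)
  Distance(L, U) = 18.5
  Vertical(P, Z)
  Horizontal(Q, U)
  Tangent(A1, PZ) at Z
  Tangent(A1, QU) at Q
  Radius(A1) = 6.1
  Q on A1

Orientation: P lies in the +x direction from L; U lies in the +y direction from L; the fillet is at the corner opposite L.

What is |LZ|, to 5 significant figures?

45.233

L is at the origin; LP is horizontal with |LP| = 43.5 and P on the +x side, so P = (43.500, 0.0000). L and U share the same x with |LU| = 18.5 and U on the +y side, so U = (0.0000, 18.500). The virtual corner opposite L is at (43.500, 18.500). The tangent condition forces SZ to be normal to PZ and A1 meets QU tangentially, so SQ is at right angles to QU, with radius 6.1, so the center S sits 6.1 in from both sides at S = (37.400, 12.400). That places the tangent points at Z = (43.500, 12.400) on PZ and Q = (37.400, 18.500) on QU. Then |LZ| = |Z − L| = 45.233.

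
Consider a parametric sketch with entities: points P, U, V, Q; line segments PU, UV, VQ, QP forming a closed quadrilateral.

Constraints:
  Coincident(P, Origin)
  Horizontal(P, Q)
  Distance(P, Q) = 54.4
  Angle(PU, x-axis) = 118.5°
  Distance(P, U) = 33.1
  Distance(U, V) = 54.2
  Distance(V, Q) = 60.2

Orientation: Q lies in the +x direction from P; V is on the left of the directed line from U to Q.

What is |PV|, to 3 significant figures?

63.9

Checks: |UV| = 54.20 ✓; |VQ| = 60.20 ✓.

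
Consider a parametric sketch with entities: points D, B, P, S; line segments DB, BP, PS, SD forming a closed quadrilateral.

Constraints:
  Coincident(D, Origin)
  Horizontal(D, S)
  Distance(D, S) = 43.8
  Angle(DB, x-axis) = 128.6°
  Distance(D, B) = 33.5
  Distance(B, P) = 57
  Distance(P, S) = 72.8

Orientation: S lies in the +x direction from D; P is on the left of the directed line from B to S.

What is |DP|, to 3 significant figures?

70.3

Checks: |BP| = 57.00 ✓; |PS| = 72.80 ✓.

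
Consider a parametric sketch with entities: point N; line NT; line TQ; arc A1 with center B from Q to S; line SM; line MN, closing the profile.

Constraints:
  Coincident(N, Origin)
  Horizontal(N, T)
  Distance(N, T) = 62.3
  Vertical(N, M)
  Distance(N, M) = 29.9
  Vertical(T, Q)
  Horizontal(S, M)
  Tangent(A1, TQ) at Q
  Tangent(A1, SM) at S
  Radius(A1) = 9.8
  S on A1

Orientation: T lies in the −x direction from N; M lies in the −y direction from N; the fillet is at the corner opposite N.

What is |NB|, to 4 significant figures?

56.22

N is at the origin; N and T share the same y with |NT| = 62.3 and T on the −x side, so T = (-62.30, 0.000). NM is vertical with |NM| = 29.9 and M on the −y side, so M = (0.000, -29.90). The virtual corner opposite N is at (-62.30, -29.90). The tangent condition forces BQ to be normal to TQ and since A1 is tangent to SM there, BS ⟂ SM, with radius 9.8, so the center B sits 9.8 in from both sides at B = (-52.50, -20.10). Then |NB| = |B − N| = 56.22.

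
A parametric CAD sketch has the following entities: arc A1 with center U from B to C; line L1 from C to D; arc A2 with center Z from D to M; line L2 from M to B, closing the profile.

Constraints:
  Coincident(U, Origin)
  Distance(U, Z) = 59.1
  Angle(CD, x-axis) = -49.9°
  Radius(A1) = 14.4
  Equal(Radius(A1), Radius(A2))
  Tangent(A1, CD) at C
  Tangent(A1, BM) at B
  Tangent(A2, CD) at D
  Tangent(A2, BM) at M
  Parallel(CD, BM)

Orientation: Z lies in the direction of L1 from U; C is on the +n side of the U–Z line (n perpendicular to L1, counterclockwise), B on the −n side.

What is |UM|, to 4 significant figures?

60.83

The slot axis is L1's direction at -49.9°, so u = (cos -49.9°, sin -49.9°) = (0.6441, -0.7649) and n = (−sin -49.9°, cos -49.9°) = (0.7649, 0.6441). U is at the origin and Z lies 59.1 along u from U, so Z = 59.1·u = (38.07, -45.21). Tangency of A1 to both parallel lines with radius 14.4 puts C and B at U ± 14.4·n: C = (11.01, 9.275), B = (-11.01, -9.275). Equal radii place D and M the same way about Z: D = Z + 14.4·n = (49.08, -35.93), M = Z − 14.4·n = (27.05, -54.48). Then |UM| = |M − U| = 60.83.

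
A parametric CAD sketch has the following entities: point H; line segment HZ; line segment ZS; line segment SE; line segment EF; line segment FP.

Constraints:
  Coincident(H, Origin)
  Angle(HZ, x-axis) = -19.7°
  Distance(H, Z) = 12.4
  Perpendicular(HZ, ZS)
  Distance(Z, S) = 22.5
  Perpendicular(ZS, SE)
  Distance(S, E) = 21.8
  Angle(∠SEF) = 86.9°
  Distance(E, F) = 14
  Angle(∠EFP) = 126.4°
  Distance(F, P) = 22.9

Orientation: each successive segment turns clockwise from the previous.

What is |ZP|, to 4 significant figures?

4.477

H is at the origin; HZ runs at -19.7° with length 12.4, so Z = (11.67, -4.180). The perpendicularity gives ZS at right angles to HZ, so ZS runs at -109.7°; with |ZS| = 22.5, S = (4.090, -25.36). ZS ⟂ SE, so SE runs at 160.3°; with |SE| = 21.8, E = (-16.43, -18.01). ∠SEF = 86.9° gives EF at 67.20° from the x-axis; with |EF| = 14.0, F = (-11.01, -5.108). ∠EFP = 126.4° gives FP at 13.60° from the x-axis; with |FP| = 22.9, P = (11.25, 0.2764). Then |ZP| = |P − Z| = 4.477.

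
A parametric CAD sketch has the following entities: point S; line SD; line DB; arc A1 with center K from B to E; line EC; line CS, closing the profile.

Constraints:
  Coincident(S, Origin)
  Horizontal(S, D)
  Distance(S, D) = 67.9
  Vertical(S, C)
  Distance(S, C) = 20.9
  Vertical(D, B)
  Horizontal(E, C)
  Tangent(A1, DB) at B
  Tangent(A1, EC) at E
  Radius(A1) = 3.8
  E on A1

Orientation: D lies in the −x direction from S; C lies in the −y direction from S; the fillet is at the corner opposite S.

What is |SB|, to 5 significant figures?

70.020

S is at the origin; SD is horizontal with |SD| = 67.9 and D on the −x side, so D = (-67.900, 0.0000). SC is vertical with |SC| = 20.9 and C on the −y side, so C = (0.0000, -20.900). The virtual corner opposite S is at (-67.900, -20.900). A1 meets DB tangentially, so KB is at right angles to DB and the tangent condition forces KE to be normal to EC, with radius 3.8, so the center K sits 3.8 in from both sides at K = (-64.100, -17.100). That places the tangent points at B = (-67.900, -17.100) on DB and E = (-64.100, -20.900) on EC. Then |SB| = |B − S| = 70.020.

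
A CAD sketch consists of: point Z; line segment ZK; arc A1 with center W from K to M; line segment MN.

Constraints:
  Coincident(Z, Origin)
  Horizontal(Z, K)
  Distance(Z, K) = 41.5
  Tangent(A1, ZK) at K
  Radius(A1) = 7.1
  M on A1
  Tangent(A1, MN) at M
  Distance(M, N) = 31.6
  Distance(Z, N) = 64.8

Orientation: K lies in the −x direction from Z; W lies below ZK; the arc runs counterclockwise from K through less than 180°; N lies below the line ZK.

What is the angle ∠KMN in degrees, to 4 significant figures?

139.0°

Checks: |WM| = 7.100 ✓; ∠(WM, MN) = 90.00° ✓; |MN| = 31.60 ✓; |ZN| = 64.80 ✓.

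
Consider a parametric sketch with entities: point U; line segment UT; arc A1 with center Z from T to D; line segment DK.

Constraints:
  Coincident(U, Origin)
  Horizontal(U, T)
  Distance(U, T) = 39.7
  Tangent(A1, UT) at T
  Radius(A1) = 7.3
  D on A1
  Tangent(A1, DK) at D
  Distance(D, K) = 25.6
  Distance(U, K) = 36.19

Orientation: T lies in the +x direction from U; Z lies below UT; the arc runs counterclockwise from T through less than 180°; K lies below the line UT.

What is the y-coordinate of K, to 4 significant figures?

-27.99

Checks: |UT| = 39.70 ✓; |ZD| = 7.300 ✓; ∠(ZD, DK) = 90.00° ✓; |DK| = 25.60 ✓; |UK| = 36.19 ✓.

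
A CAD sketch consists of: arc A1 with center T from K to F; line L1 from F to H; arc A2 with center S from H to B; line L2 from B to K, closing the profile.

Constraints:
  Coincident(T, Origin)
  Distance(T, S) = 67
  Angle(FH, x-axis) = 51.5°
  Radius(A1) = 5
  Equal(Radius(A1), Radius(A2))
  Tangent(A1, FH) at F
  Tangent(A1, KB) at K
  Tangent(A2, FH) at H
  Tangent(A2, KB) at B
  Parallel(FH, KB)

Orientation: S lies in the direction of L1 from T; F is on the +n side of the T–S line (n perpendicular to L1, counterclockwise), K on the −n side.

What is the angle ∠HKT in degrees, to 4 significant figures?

81.51°

The slot axis is L1's direction at 51.5°, so u = (cos 51.5°, sin 51.5°) = (0.6225, 0.7826) and n = (−sin 51.5°, cos 51.5°) = (-0.7826, 0.6225). T is at the origin and S lies 67.0 along u from T, so S = 67.0·u = (41.71, 52.43). Tangency of A1 to both parallel lines with radius 5.0 puts F and K at T ± 5.0·n: F = (-3.913, 3.113), K = (3.913, -3.113). Equal radii place H and B the same way about S: H = S + 5.0·n = (37.80, 55.55), B = S − 5.0·n = (45.62, 49.32). Then cos ∠HKT = KH·KT / (|KH||KT|), giving 81.51°.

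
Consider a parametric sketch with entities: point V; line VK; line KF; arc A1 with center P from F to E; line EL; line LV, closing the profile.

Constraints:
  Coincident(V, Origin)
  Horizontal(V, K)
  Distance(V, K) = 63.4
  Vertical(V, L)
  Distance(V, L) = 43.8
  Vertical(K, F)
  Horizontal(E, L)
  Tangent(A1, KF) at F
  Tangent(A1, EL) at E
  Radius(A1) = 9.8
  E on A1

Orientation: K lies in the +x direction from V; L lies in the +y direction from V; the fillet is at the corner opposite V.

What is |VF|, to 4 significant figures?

71.94

The virtual corner opposite V is at (63.40, 43.80). Tangency of A1 to KF means the radius PF is perpendicular to KF and A1 meets EL tangentially, so PE is at right angles to EL, with radius 9.8, so the center P sits 9.8 in from both sides at P = (53.60, 34.00). That places the tangent points at F = (63.40, 34.00) on KF and E = (53.60, 43.80) on EL. Then |VF| = |F − V| = 71.94.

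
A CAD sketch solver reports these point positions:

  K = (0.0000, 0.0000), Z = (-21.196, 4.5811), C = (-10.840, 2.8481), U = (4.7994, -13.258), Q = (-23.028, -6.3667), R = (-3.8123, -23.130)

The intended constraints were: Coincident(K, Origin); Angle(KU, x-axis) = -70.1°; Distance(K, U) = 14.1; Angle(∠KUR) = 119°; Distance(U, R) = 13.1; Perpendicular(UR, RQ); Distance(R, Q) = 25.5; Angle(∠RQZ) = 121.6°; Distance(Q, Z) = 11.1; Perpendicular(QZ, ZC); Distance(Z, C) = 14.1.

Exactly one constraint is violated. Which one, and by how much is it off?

Distance(Z, C) = 14.1 — off by 3.60.

K = (0.00, 0.00) ✓; KU at -70.10° ✓; |KU| = 14.10 ✓; ∠KUR = 119.0° ✓; |UR| = 13.10 ✓; ∠(UR, RQ) = 90.00° ✓; |RQ| = 25.50 ✓; ∠RQZ = 121.6° ✓; |QZ| = 11.10 ✓; ∠(QZ, ZC) = 90.00° ✓; |ZC| = 10.50 ✗.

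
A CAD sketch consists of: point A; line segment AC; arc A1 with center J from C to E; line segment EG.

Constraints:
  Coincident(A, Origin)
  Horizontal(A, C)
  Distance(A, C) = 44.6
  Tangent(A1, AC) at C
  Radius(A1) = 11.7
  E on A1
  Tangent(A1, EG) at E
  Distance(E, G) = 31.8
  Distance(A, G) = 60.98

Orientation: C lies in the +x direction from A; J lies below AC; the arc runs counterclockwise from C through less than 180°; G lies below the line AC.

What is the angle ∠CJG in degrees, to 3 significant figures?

173°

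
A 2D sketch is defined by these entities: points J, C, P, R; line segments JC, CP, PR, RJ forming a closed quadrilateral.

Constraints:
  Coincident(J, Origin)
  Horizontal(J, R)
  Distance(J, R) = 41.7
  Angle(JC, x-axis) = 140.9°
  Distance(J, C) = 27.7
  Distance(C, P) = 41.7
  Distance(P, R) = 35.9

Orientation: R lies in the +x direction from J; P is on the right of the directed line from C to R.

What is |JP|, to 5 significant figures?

14.455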